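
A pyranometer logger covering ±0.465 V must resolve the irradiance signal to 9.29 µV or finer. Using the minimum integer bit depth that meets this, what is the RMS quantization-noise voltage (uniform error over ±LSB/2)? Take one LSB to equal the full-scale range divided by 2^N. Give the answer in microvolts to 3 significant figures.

2.05 µV

Range = 0.465 − (-0.465) = 0.93 V.
Levels needed ≥ 0.93/9.29 µV = 100100. 2^17 = 131072 suffices, so N_min = 17.
LSB = 0.93 V ÷ 2^17 = 0.93/131072 V = 7.0953 µV.
σ_q = LSB/√12 = 7.0953 µV/3.4641 = 2.05 µV.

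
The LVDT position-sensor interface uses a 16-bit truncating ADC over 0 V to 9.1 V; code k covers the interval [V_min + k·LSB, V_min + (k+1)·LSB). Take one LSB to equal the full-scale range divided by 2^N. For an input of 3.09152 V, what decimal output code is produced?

Range is 9.1 V. LSB = 9.1 V / 2^16 ≈ 138.9 µV.
(V_in − V_min) × 2^16/range = (3.09152 − (0)) × 65536/9.1 = 22264.380.
Floor → code = 22264.

22264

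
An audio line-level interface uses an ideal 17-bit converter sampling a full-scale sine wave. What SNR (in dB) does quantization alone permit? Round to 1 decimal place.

SNR = 6.02·17 + 1.76 = 104.10 dB.

104.1 dB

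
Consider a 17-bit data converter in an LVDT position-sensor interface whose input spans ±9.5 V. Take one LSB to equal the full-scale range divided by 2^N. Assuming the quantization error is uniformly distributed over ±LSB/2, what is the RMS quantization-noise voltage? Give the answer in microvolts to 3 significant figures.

The full-scale span is 9.5 − (-9.5) = 19 V.
Step size = 19/131072 V = 144.96 µV.
σ_q = LSB/√12 = 144.96 µV/3.4641 = 41.8 µV.

41.8 µV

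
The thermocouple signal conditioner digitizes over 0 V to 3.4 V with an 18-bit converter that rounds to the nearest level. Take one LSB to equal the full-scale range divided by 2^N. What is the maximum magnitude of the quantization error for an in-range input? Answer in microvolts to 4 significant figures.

6.485 µV

Span = 3.4 V.
Step size = 3.4/262144 V = 12.9700 µV.
|e|_max = LSB/2 = 6.485 µV.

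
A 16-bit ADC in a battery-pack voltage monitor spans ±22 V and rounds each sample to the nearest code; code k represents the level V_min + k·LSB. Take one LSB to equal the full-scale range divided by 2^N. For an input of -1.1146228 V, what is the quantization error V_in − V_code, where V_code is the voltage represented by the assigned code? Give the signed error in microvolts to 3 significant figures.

−121 µV

Span: 22 V − (-22 V) = 44 V. LSB = 44 V / 2^16 ≈ 0.6714 mV.
Position in LSBs: (-1.1146228 − (-22)) × 65536/44 = 31107.8200; rounding gives k = 31108.
V_code = -22 + (31108/65536) × 44 = -1.1145019531 V.
Error = V_in − V_code = -1.1146228 − (-1.1145019531) = −121 µV.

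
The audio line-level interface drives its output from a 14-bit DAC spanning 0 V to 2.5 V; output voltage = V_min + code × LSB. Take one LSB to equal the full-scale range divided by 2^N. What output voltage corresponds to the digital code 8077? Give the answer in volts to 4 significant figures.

Range is 2.5 V. LSB = 2.5 V / 2^14.
V_out = V_min + code × LSB = 0 V + 8077 × 2.5 V / 16384
      = 0 V + 1.23245 V = 1.23245 V.

1.232 V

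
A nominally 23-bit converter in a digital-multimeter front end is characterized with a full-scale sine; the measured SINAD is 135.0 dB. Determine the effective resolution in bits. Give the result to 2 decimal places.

22.13 bits

(135.0 − 1.76) / 6.02 = 133.24/6.02 = 22.1329 effective bits.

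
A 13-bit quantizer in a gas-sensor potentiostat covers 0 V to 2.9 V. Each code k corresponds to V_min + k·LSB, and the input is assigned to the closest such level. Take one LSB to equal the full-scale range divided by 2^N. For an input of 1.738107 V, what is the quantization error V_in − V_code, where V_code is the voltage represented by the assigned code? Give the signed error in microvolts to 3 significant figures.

Range is 2.9 V. LSB = 2.9 V / 2^13 ≈ 354.0 µV.
(V_in − V_min)/LSB = (1.738107 − (0)) × 8192/2.9 = 4909.8526 → nearest code k = 4910.
V_code = V_min + k × range/2^13 = 0 + 4910 × 2.9/8192 = 1.738159180 V.
Error = V_in − V_code = 1.738107 − (1.738159180) = −52.2 µV.

−52.2 µV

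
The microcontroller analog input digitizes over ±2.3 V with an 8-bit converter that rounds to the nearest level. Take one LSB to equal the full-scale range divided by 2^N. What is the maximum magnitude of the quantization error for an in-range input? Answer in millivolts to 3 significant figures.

8.98 mV

The full-scale span is 2.3 − (-2.3) = 4.6 V.
Step size = 4.6/256 V = 17.969 mV.
|e|_max = LSB/2 = 8.98 mV.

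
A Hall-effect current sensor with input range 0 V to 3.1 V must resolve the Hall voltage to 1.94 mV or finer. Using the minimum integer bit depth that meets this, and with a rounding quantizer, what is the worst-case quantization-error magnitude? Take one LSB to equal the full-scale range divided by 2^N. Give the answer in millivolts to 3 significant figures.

Range is 3.1 V.
3.1 V / 1.94 mV = 1598. Since 2^10 = 1024 and 2^11 = 2048, N = 11.
LSB = 3.1 V / 2^11 = 1.5137 mV.
Max error for round-to-nearest is LSB/2 = 0.757 mV.

0.757 mV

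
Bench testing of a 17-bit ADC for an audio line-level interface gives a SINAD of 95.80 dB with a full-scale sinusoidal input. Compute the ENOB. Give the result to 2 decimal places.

Inverting SNR = 6.02 N + 1.76: N_eff = (95.80 − 1.76)/6.02 = 15.6213.

15.62 bits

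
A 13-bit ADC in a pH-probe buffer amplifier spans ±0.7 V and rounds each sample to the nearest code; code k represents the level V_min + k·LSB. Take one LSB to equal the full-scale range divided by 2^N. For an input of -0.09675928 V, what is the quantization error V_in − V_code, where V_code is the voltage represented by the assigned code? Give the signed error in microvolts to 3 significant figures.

The full-scale span is 0.7 − (-0.7) = 1.4 V. LSB = 1.4 V / 2^13 ≈ 170.9 µV.
(V_in − V_min)/LSB = (-0.09675928 − (-0.7)) × 8192/1.4 = 3529.8200 → nearest code k = 3530.
V_code = V_min + k × range/2^13 = -0.7 + 3530 × 1.4/8192 = -0.09672851563 V.
V_in − V_code = -0.09675928 − (-0.09672851563) = −30.8 µV.

−30.8 µV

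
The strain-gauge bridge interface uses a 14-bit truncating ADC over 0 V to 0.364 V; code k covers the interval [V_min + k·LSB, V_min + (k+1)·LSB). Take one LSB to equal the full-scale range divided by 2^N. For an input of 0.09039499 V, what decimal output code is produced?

Span = 0.364 V. LSB = 0.364 V / 2^14 ≈ 22.22 µV.
(V_in − V_min) × 2^14/range = (0.09039499 − (0)) × 16384/0.364 = 4068.768.
Floor → code = 4068.

4068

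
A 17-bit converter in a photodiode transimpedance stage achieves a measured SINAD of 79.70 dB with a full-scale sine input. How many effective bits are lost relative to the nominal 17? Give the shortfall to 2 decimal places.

4.05 bits

N_eff = (79.70 − 1.76)/6.02 = 12.9468 bits.
Shortfall = 17 − 12.9468 = 4.0532 bits.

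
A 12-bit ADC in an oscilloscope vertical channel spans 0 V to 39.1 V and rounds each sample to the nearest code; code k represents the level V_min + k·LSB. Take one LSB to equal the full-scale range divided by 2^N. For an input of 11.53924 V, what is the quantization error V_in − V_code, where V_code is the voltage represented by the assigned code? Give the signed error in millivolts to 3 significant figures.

Full-scale range = 39.1 V. LSB = 39.1 V / 2^12 ≈ 9.546 mV.
(V_in − V_min)/LSB = (11.53924 − (0)) × 4096/39.1 = 1208.8165 → nearest code k = 1209.
V_code = 0 + (1209/4096) × 39.1 = 11.54099121 V.
V_in − V_code = 11.53924 − (11.54099121) = −1.75 mV.

−1.75 mV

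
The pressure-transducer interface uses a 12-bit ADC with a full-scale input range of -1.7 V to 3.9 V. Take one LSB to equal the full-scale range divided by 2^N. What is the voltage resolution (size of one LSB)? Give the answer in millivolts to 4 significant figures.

1.367 mV

Full-scale range = 3.9 V − (-1.7 V) = 5.6 V.
2^12 = 4096 levels.
LSB = 5.6 V / 2^12 = 1.367 mV.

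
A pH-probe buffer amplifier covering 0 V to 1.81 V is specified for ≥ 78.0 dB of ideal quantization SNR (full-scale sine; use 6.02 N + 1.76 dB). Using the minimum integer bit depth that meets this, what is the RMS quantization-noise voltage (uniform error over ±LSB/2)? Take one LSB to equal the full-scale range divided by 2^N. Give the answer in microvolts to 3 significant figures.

63.8 µV

V_FS = 1.81 V.
Solving 6.02 N ≥ 78.0 − 1.76: N ≥ 12.664. Round up → N = 13.
One LSB is 1.81 V / 8192 = 220.95 µV.
σ_q = LSB/√12 = 220.95 µV/3.4641 = 63.8 µV.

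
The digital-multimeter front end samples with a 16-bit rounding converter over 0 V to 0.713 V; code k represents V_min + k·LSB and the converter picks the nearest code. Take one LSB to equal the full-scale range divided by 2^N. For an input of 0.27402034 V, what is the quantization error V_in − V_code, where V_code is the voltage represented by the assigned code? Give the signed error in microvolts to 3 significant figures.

Span = 0.713 V. LSB = 0.713 V / 2^16 ≈ 10.88 µV.
(V_in − V_min)/LSB = (0.27402034 − (0)) × 65536/0.713 = 25186.8121 → nearest code k = 25187.
V_code = V_min + k × range/2^16 = 0 + 25187 × 0.713/65536 = 0.27402238464 V.
Error = V_in − V_code = 0.27402034 − (0.27402238464) = −2.04 µV.

−2.04 µV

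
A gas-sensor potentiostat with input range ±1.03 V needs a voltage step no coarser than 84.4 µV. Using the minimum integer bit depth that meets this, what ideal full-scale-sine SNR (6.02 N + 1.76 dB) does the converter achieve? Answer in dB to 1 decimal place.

92.1 dB

Span: 1.03 V − (-1.03 V) = 2.06 V.
2.06 V / 84.4 µV = 24410. Since 2^14 = 16384 and 2^15 = 32768, N = 15.
6.02(15) + 1.76 = 92.06 dB.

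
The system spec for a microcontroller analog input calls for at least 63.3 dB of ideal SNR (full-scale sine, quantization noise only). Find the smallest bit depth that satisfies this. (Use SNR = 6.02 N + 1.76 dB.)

Required N = ⌈(63.3 − 1.76)/6.02⌉ = ⌈10.223⌉ = 11.

11 bits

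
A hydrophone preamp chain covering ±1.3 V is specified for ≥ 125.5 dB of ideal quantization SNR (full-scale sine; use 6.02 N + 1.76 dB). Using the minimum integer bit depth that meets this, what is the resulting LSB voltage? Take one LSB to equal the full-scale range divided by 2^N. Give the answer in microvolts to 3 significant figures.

The full-scale span is 1.3 − (-1.3) = 2.6 V.
N ≥ (125.5 − 1.76)/6.02 = 20.555 → N_min = 21.
LSB = 2.6 V ÷ 2^21 = 2.6/2097152 V = 1.24 µV.

1.24 µV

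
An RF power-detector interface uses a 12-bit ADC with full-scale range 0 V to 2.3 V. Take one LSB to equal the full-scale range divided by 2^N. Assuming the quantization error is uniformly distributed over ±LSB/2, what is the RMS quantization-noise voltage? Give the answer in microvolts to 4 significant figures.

162.1 µV

Full-scale range = 2.3 V.
LSB = 2.3 V ÷ 2^12 = 2.3/4096 V = 0.561523 mV.
σ_q = LSB/√12 = 0.561523 mV/3.4641 = 162.1 µV.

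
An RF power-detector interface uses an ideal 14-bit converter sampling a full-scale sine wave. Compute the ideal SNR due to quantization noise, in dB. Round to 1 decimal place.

86.0 dB

6.02(14) + 1.76 = 84.28 + 1.76 = 86.04 dB.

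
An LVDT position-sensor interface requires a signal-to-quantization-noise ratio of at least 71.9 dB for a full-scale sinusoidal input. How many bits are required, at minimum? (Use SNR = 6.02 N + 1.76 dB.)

12 bits

6.02 N + 1.76 ≥ 71.9 gives N ≥ 11.651, so the minimum integer is 12.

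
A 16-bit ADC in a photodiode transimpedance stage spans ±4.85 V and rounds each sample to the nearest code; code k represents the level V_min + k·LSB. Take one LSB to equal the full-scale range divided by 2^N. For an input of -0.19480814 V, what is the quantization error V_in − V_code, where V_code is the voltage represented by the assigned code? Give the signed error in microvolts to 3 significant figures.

−26.6 µV

The full-scale span is 4.85 − (-4.85) = 9.7 V. LSB = 9.7 V / 2^16 ≈ 148.0 µV.
(-0.19480814 − (-4.85)) / LSB = 4.65519186 × 65536/9.7 = 31451.8200. Nearest integer: k = 31452.
V_code = V_min + k × range/2^16 = -4.85 + 31452 × 9.7/65536 = -0.19478149414 V.
V_in − V_code = -0.19480814 − (-0.19478149414) = −26.6 µV.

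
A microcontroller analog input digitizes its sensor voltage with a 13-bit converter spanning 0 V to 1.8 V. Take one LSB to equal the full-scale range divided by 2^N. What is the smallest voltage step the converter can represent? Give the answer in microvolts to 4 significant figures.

219.7 µV

Range is 1.8 V.
There are 2^13 = 8192 steps.
Step size = 1.8/8192 V = 219.7 µV.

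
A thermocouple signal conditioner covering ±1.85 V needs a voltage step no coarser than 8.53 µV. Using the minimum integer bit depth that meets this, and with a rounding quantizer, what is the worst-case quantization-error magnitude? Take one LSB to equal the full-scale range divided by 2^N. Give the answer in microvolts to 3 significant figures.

3.53 µV

Full-scale range = 1.85 V − (-1.85 V) = 3.7 V.
3.7 V / 8.53 µV = 433800. Since 2^18 = 262144 and 2^19 = 524288, N = 19.
LSB = 3.7 V / 2^19 = 7.0572 µV.
|e|_max = LSB/2 = 3.53 µV.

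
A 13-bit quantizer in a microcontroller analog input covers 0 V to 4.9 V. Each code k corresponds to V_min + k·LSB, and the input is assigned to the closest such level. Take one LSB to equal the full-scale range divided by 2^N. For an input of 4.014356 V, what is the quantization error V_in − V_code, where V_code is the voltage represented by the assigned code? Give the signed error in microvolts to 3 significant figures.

+208 µV

Span = 4.9 V. LSB = 4.9 V / 2^13 ≈ 0.5981 mV.
Position in LSBs: (4.014356 − (0)) × 8192/4.9 = 6711.3478; rounding gives k = 6711.
Reconstructed level: 0 + 6711 × 4.9/8192 V = 4.014147949 V.
e = 4.014356 − (4.014147949) = +208 µV.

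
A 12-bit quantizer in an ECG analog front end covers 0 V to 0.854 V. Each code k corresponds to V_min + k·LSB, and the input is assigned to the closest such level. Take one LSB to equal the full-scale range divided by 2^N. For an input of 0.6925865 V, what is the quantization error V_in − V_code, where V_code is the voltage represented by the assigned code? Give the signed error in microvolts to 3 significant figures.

−37.5 µV

Span = 0.854 V. LSB = 0.854 V / 2^12 ≈ 208.5 µV.
(V_in − V_min)/LSB = (0.6925865 − (0)) × 4096/0.854 = 3321.8200 → nearest code k = 3322.
V_code = 0 + (3322/4096) × 0.854 = 0.6926240234 V.
V_in − V_code = 0.6925865 − (0.6926240234) = −37.5 µV.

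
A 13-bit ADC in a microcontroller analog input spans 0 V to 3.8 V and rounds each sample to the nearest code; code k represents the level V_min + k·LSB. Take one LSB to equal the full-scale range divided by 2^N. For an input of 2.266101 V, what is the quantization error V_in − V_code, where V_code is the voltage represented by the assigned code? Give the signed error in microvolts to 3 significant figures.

+110 µV

Range is 3.8 V. LSB = 3.8 V / 2^13 ≈ 463.9 µV.
Position in LSBs: (2.266101 − (0)) × 8192/3.8 = 4885.2367; rounding gives k = 4885.
V_code = 0 + (4885/8192) × 3.8 = 2.265991211 V.
Error = V_in − V_code = 2.266101 − (2.265991211) = +110 µV.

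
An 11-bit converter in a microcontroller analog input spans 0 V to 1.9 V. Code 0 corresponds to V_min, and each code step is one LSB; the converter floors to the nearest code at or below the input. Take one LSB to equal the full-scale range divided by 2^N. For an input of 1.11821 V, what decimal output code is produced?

Range is 1.9 V. LSB = 1.9 V / 2^11 ≈ 0.9277 mV.
(V_in − V_min) × 2^11/range = (1.11821 − (0)) × 2048/1.9 = 1205.313.
Floor → code = 1205.

1205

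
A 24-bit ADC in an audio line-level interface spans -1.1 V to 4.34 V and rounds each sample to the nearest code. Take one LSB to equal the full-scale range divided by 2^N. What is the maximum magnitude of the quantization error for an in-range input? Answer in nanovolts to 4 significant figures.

162.1 nV

The full-scale span is 4.34 − (-1.1) = 5.44 V.
Step size = 5.44/16777216 V = 324.249 nV.
|e|_max = LSB/2 = 162.1 nV.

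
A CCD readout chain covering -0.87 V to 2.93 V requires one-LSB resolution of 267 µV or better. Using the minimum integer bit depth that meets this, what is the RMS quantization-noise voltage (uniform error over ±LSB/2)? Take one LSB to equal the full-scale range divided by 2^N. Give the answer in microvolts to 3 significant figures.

67.0 µV

The full-scale span is 2.93 − (-0.87) = 3.8 V.
Levels needed ≥ 3.8/267 µV = 14230. 2^14 = 16384 suffices, so N_min = 14.
LSB = 3.8 V ÷ 2^14 = 3.8/16384 V = 231.93 µV.
V_rms = LSB/√12 = 67.0 µV.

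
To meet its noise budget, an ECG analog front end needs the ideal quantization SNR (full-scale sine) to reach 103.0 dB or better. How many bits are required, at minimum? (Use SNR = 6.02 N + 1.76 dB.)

6.02 N + 1.76 ≥ 103.0 gives N ≥ 16.817, so the minimum integer is 17.

17 bits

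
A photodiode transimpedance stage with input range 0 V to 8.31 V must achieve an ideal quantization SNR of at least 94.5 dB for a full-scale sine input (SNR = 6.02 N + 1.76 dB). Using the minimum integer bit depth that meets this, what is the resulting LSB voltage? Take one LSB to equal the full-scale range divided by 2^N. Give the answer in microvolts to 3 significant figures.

127 µV

Span = 8.31 V.
N ≥ (94.5 − 1.76)/6.02 = 15.405 → N_min = 16.
LSB = 8.31 V ÷ 2^16 = 8.31/65536 V = 127 µV.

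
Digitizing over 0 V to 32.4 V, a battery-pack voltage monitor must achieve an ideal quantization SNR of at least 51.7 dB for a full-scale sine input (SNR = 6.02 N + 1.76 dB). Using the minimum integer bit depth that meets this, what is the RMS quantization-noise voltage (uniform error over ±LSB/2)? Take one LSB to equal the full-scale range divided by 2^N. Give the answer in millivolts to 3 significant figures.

18.3 mV

Span = 32.4 V.
Solving 6.02 N ≥ 51.7 − 1.76: N ≥ 8.296. Round up → N = 9.
LSB = 32.4 V ÷ 2^9 = 32.4/512 V = 63.281 mV.
RMS noise = LSB/√12 = 18.3 mV.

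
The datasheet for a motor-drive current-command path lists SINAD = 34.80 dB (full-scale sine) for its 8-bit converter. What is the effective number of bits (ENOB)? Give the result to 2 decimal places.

(34.80 − 1.76) / 6.02 = 33.04/6.02 = 5.4884 effective bits.

5.49 bits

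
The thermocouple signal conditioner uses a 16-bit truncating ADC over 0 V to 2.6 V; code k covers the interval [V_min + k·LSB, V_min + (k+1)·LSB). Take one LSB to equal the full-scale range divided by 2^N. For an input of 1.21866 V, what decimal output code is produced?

30717

V_FS = 2.6 V. LSB = 2.6 V / 2^16 ≈ 39.67 µV.
V_in − V_min = 1.21866 − (0) = 1.21866 V.
Divide by LSB: 1.21866 × 65536/2.6 = 30717.7314.
Truncating gives code 30717.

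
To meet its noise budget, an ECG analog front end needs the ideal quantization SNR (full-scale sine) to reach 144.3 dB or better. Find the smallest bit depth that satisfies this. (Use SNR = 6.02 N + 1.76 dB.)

Solving 6.02 N ≥ 144.3 − 1.76: N ≥ 23.678. Round up → N = 24.

24 bits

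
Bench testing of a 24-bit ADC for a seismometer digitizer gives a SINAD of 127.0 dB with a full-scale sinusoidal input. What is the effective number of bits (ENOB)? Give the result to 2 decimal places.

20.80 bits

ENOB = (127.0 − 1.76)/6.02 = 20.8040 bits.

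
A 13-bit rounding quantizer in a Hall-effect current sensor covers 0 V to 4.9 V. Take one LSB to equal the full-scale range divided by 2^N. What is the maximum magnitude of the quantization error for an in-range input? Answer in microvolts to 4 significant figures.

V_FS = 4.9 V.
Step size = 4.9/8192 V = 0.598145 mV.
Worst-case error for round-to-nearest is half an LSB: 299.1 µV.

299.1 µV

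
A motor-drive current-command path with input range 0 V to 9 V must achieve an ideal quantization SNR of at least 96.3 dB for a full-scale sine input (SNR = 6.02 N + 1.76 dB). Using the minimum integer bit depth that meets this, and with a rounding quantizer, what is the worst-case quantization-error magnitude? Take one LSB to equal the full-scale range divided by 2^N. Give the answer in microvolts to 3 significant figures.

68.7 µV

V_FS = 9 V.
6.02 N + 1.76 ≥ 96.3 gives N ≥ 15.704, so the minimum integer is 16.
Step size = 9/65536 V = 137.33 µV.
Half an LSB is 68.7 µV.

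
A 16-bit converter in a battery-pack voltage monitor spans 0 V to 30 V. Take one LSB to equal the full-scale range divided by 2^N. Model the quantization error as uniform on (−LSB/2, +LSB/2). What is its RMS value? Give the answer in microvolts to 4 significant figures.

132.1 µV

Range is 30 V.
LSB = 30 V / 2^16 = 457.764 µV.
For a uniform distribution on [−LSB/2, +LSB/2], V_rms = LSB/√12 = 457.764 µV/3.4641 = 132.1 µV.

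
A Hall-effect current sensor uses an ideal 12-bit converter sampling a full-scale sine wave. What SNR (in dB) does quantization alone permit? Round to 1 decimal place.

74.0 dB

For an ideal N-bit converter with full-scale sine input, SNR = 6.02 N + 1.76 dB. SNR = 6.02 × 12 + 1.76 = 72.24 + 1.76 = 74.00 dB.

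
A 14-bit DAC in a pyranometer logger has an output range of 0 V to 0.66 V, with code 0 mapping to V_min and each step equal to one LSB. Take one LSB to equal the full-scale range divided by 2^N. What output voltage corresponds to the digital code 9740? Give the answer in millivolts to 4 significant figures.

Span = 0.66 V. LSB = 0.66 V / 2^14.
Output = V_min + (9740/16384) × range = 0 + 0.594482 × 0.66 V
      = 0 V + 0.392358 V = 0.392358 V.

392.4 mV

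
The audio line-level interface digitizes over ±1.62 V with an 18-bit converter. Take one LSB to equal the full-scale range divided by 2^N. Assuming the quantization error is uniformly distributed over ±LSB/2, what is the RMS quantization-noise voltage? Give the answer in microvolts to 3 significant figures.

3.57 µV

Span: 1.62 V − (-1.62 V) = 3.24 V.
One LSB is 3.24 V / 262144 = 12.360 µV.
σ_q = LSB/√12 = 12.360 µV/3.4641 = 3.57 µV.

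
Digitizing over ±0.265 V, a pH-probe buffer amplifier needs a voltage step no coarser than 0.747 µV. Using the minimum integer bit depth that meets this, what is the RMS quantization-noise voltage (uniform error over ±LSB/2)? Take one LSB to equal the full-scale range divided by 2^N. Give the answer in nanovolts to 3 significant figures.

Span: 0.265 V − (-0.265 V) = 0.53 V.
0.53 V / 0.747 µV = 709500. Since 2^19 = 524288 and 2^20 = 1048576, N = 20.
Step size = 0.53/1048576 V = 0.50545 µV.
RMS noise = LSB/√12 = 146 nV.

146 nV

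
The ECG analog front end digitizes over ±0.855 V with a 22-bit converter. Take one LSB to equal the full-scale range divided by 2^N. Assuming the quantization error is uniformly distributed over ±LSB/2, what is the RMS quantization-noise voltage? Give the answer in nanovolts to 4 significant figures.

The full-scale span is 0.855 − (-0.855) = 1.71 V.
Step size = 1.71/4194304 V = 407.696 nV.
For a uniform distribution on [−LSB/2, +LSB/2], V_rms = LSB/√12 = 407.696 nV/3.4641 = 117.7 nV.

117.7 nV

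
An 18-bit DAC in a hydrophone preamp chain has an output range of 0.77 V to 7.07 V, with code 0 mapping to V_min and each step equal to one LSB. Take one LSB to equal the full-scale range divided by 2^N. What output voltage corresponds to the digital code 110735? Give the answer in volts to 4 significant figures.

3.431 V

Span: 7.07 V − (0.77 V) = 6.3 V. LSB = 6.3 V / 2^18.
V_out = 0.77 + 110735 × (6.3/262144) V
      = 0.77 V + 2.66125 V = 3.43125 V.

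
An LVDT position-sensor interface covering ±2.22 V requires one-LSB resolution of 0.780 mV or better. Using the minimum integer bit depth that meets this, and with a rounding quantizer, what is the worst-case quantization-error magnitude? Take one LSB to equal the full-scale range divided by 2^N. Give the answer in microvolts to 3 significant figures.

271 µV

Full-scale range = 2.22 V − (-2.22 V) = 4.44 V.
Required number of levels: 4.44/0.780 mV = 5692.3; smallest N with 2^N ≥ that is 13.
One LSB is 4.44 V / 8192 = 0.54199 mV.
|e|_max = LSB/2 = 271 µV.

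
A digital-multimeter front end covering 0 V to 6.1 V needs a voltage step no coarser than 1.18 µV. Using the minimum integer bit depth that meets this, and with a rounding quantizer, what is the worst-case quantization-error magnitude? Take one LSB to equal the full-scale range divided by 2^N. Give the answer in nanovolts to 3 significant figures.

Range is 6.1 V.
Need 2^N ≥ 6.1 V / 1.18 µV = 5.169e6 → N_min = 23.
One LSB is 6.1 V / 8388608 = 0.72718 µV.
|e|_max = LSB/2 = 364 nV.

364 nV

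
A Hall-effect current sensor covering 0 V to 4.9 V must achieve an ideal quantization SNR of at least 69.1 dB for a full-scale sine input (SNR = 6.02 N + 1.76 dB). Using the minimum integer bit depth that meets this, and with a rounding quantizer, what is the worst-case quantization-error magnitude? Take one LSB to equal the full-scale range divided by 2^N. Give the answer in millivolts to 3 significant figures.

0.598 mV

Span = 4.9 V.
6.02 N + 1.76 ≥ 69.1 gives N ≥ 11.186, so the minimum integer is 12.
LSB = 4.9 V ÷ 2^12 = 4.9/4096 V = 1.1963 mV.
Half an LSB is 0.598 mV.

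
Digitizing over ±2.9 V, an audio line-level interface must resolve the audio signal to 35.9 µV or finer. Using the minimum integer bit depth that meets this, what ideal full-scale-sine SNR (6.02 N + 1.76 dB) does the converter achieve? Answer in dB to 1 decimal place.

Full-scale range = 2.9 V − (-2.9 V) = 5.8 V.
5.8 V / 35.9 µV = 161600. Since 2^17 = 131072 and 2^18 = 262144, N = 18.
SNR = 6.02 × 18 + 1.76 = 110.12 dB.

110.1 dB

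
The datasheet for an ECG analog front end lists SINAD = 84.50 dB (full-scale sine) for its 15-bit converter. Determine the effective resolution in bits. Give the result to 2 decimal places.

(84.50 − 1.76) / 6.02 = 82.74/6.02 = 13.7442 effective bits.

13.74 bits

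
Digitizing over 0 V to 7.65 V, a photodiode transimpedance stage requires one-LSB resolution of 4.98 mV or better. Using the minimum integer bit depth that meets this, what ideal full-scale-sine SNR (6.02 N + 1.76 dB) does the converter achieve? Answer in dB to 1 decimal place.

Span = 7.65 V.
7.65 V / 4.98 mV = 1536. Since 2^10 = 1024 and 2^11 = 2048, N = 11.
Ideal SNR at N = 11: 6.02·11 + 1.76 = 68.0 dB.

68.0 dB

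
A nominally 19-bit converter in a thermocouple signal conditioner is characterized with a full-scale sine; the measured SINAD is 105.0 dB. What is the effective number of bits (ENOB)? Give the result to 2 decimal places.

17.15 bits

(105.0 − 1.76) / 6.02 = 103.24/6.02 = 17.1495 effective bits.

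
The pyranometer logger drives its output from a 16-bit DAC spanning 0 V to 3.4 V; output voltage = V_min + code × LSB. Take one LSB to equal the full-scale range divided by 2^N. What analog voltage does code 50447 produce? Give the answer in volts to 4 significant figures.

Range is 3.4 V. LSB = 3.4 V / 2^16.
V_out = 0 + 50447 × (3.4/65536) V
      = 0 + 2.61718 = 2.61718 V.

2.617 V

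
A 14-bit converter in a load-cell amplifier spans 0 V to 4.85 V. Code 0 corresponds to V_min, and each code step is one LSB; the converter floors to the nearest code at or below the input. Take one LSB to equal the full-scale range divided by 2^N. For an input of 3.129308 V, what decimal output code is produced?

10571

Span = 4.85 V. LSB = 4.85 V / 2^14 ≈ 296.0 µV.
V_in − V_min = 3.129308 − (0) = 3.129308 V.
Divide by LSB: 3.129308 × 16384/4.85 = 10571.2541.
Truncating gives code 10571.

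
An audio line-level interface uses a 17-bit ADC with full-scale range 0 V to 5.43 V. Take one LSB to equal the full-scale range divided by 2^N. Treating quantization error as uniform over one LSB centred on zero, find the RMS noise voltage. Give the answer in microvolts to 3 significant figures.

12.0 µV

Full-scale range = 5.43 V.
LSB = 5.43 V ÷ 2^17 = 5.43/131072 V = 41.428 µV.
RMS of a uniform error over width LSB is LSB/√12 = 12.0 µV.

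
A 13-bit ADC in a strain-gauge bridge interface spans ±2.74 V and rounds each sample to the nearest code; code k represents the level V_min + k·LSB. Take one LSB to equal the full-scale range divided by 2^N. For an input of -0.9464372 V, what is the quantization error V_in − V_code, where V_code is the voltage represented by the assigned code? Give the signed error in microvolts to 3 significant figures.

Span: 2.74 V − (-2.74 V) = 5.48 V. LSB = 5.48 V / 2^13 ≈ 0.6689 mV.
(-0.9464372 − (-2.74)) / LSB = 1.7935628 × 8192/5.48 = 2681.1800. Nearest integer: k = 2681.
Reconstructed level: -2.74 + 2681 × 5.48/8192 V = -0.9465576172 V.
Error = V_in − V_code = -0.9464372 − (-0.9465576172) = +120 µV.

+120 µV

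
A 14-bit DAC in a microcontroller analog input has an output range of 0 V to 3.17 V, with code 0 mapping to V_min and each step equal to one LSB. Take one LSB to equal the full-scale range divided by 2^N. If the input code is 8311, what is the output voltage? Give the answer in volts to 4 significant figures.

1.608 V

Span = 3.17 V. LSB = 3.17 V / 2^14.
Output = V_min + (8311/16384) × range = 0 + 0.507263 × 3.17 V
      = 0 V + 1.60802 V = 1.60802 V.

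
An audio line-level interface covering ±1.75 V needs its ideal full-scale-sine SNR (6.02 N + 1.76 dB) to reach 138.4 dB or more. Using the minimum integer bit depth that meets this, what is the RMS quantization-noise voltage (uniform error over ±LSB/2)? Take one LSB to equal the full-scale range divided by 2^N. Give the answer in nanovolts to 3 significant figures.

Range = 1.75 − (-1.75) = 3.5 V.
6.02 N + 1.76 ≥ 138.4 gives N ≥ 22.698, so the minimum integer is 23.
LSB = 3.5 V ÷ 2^23 = 3.5/8388608 V = 417.23 nV.
σ_q = LSB/√12 = 417.23 nV/3.4641 = 120 nV.

120 nV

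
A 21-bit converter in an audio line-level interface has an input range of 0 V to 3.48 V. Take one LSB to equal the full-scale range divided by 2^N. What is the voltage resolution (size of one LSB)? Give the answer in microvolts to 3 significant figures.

Span = 3.48 V.
Number of codes = 2^21 = 2097152.
Step size = 3.48/2097152 V = 1.66 µV.

1.66 µV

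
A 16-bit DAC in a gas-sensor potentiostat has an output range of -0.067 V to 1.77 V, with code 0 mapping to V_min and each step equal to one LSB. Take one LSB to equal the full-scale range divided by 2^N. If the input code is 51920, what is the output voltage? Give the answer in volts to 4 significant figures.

Range = 1.77 − (-0.067) = 1.837 V. LSB = 1.837 V / 2^16.
V_out = -0.067 + 51920 × (1.837/65536) V
      = -0.067 + 1.45534 = 1.38834 V.

1.388 V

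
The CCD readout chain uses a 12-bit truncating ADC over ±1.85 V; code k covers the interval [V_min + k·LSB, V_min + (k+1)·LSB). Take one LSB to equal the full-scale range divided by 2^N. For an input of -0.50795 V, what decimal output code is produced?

Range = 1.85 − (-1.85) = 3.7 V. LSB = 3.7 V / 2^12 ≈ 0.9033 mV.
(V_in − V_min) × 2^12/range = (-0.50795 − (-1.85)) × 4096/3.7 = 1485.686.
Floor → code = 1485.

1485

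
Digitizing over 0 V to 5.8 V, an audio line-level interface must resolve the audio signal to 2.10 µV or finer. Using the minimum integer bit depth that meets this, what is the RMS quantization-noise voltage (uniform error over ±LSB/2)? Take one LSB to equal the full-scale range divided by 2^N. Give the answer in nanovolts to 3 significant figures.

399 nV

Full-scale range = 5.8 V.
Need 2^N ≥ 5.8 V / 2.10 µV = 2.762e6 → N_min = 22.
LSB = 5.8 V / 2^22 = 1.3828 µV.
V_rms = LSB/√12 = 399 nV.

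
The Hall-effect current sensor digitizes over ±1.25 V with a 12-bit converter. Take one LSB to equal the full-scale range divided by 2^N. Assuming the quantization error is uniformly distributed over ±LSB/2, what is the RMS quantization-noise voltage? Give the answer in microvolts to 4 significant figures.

176.2 µV

Full-scale range = 1.25 V − (-1.25 V) = 2.5 V.
Step size = 2.5/4096 V = 0.610352 mV.
σ_q = LSB/√12 = 0.610352 mV/3.4641 = 176.2 µV.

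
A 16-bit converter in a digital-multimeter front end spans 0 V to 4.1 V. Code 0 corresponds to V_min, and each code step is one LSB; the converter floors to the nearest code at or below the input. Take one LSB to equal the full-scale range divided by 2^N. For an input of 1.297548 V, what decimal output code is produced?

20740

Range is 4.1 V. LSB = 4.1 V / 2^16 ≈ 62.56 µV.
V_in − V_min = 1.297548 − (0) = 1.297548 V.
Divide by LSB: 1.297548 × 65536/4.1 = 20740.5136.
Truncating gives code 20740.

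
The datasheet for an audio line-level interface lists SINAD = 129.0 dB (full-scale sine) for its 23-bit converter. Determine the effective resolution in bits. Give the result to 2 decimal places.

Inverting SNR = 6.02 N + 1.76: N_eff = (129.0 − 1.76)/6.02 = 21.1362.

21.14 bits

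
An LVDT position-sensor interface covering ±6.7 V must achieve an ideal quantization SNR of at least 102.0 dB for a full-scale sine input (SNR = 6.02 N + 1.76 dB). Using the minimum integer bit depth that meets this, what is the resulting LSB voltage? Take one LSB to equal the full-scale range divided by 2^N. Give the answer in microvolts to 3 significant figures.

The full-scale span is 6.7 − (-6.7) = 13.4 V.
N ≥ (102.0 − 1.76)/6.02 = 16.651 → N_min = 17.
Step size = 13.4/131072 V = 102 µV.

102 µV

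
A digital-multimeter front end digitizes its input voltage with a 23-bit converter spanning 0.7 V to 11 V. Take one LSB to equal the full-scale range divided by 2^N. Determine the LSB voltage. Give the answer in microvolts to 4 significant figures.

The full-scale span is 11 − (0.7) = 10.3 V.
Number of codes = 2^23 = 8388608.
LSB = 10.3 V ÷ 2^23 = 10.3/8388608 V = 1.228 µV.

1.228 µV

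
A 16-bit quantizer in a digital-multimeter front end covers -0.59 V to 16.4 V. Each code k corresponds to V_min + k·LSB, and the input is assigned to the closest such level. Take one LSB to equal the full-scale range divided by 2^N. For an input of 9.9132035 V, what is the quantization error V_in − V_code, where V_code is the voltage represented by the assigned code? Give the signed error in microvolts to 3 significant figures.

+77.6 µV

Span: 16.4 V − (-0.59 V) = 16.99 V. LSB = 16.99 V / 2^16 ≈ 259.2 µV.
Position in LSBs: (9.9132035 − (-0.59)) × 65536/16.99 = 40514.2993; rounding gives k = 40514.
V_code = V_min + k × range/2^16 = -0.59 + 40514 × 16.99/65536 = 9.9131259155 V.
V_in − V_code = 9.9132035 − (9.9131259155) = +77.6 µV.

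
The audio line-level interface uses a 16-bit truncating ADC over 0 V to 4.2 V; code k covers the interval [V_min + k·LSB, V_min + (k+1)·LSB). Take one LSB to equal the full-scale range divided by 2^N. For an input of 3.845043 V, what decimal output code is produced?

Full-scale range = 4.2 V. LSB = 4.2 V / 2^16 ≈ 64.09 µV.
V_in − V_min = 3.845043 − (0) = 3.845043 V.
Divide by LSB: 3.845043 × 65536/4.2 = 59997.3186.
Truncating gives code 59997.

59997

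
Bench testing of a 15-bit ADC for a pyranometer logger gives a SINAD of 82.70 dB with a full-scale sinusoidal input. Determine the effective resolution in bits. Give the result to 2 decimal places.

13.45 bits

ENOB = (SINAD − 1.76) / 6.02 = (82.70 − 1.76) / 6.02 = 80.94 / 6.02 = 13.4452.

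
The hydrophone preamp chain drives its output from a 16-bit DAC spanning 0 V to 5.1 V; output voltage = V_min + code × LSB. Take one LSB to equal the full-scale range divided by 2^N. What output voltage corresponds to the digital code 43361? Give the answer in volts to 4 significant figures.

3.374 V

Full-scale range = 5.1 V. LSB = 5.1 V / 2^16.
V_out = V_min + code × LSB = 0 V + 43361 × 5.1 V / 65536
      = 0 + 3.37435 = 3.37435 V.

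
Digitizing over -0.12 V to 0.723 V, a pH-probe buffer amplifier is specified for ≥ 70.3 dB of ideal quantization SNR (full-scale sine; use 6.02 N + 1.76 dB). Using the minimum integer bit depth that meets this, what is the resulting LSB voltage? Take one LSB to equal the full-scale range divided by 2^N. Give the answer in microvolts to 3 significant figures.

206 µV

Span: 0.723 V − (-0.12 V) = 0.843 V.
Required N = ⌈(70.3 − 1.76)/6.02⌉ = ⌈11.385⌉ = 12.
LSB = 0.843 V / 2^12 = 206 µV.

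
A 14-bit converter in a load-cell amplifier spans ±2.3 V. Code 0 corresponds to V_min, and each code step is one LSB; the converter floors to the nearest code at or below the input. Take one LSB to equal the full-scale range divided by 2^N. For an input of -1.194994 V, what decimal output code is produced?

3935

Span: 2.3 V − (-2.3 V) = 4.6 V. LSB = 4.6 V / 2^14 ≈ 280.8 µV.
code = ⌊(V_in − V_min)/LSB⌋ = ⌊(V_in − V_min) × 2^14 / range⌋
     = ⌊(-1.194994 − (-2.3)) × 16384 / 4.6⌋ = ⌊1.105006 × 16384/4.6⌋
     = ⌊3935.743⌋ = 3935.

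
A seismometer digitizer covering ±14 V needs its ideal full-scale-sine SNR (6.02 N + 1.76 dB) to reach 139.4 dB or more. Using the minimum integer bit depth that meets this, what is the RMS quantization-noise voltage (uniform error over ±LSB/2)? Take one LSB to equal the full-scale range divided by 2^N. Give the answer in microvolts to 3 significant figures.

The full-scale span is 14 − (-14) = 28 V.
N ≥ (139.4 − 1.76)/6.02 = 22.864 → N_min = 23.
One LSB is 28 V / 8388608 = 3.3379 µV.
V_rms = LSB/√12 = 0.964 µV.

0.964 µV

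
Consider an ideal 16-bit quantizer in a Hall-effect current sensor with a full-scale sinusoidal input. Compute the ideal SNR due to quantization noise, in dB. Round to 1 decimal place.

98.1 dB

6.02(16) + 1.76 = 96.32 + 1.76 = 98.08 dB.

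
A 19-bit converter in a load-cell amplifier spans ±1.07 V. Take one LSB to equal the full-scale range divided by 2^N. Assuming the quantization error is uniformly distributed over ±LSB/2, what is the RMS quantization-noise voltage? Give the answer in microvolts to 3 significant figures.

Span: 1.07 V − (-1.07 V) = 2.14 V.
LSB = 2.14 V ÷ 2^19 = 2.14/524288 V = 4.0817 µV.
For a uniform distribution on [−LSB/2, +LSB/2], V_rms = LSB/√12 = 4.0817 µV/3.4641 = 1.18 µV.

1.18 µV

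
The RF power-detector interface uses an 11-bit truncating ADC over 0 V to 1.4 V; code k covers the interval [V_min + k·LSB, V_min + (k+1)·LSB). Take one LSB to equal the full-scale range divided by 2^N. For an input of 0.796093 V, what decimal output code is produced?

Span = 1.4 V. LSB = 1.4 V / 2^11 ≈ 0.6836 mV.
V_in − V_min = 0.796093 − (0) = 0.796093 V.
Divide by LSB: 0.796093 × 2048/1.4 = 1164.5703.
Truncating gives code 1164.

1164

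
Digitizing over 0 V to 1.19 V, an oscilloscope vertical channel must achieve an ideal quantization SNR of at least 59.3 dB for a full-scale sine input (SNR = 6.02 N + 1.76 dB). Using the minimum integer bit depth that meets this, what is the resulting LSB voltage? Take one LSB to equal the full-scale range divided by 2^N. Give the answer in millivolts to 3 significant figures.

1.16 mV

Range is 1.19 V.
Required N = ⌈(59.3 − 1.76)/6.02⌉ = ⌈9.558⌉ = 10.
LSB = 1.19 V ÷ 2^10 = 1.19/1024 V = 1.16 mV.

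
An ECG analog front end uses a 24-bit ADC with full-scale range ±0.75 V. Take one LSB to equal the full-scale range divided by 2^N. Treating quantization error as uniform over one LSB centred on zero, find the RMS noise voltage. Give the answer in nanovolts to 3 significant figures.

25.8 nV

The full-scale span is 0.75 − (-0.75) = 1.5 V.
LSB = 1.5 V / 2^24 = 89.407 nV.
RMS of a uniform error over width LSB is LSB/√12 = 25.8 nV.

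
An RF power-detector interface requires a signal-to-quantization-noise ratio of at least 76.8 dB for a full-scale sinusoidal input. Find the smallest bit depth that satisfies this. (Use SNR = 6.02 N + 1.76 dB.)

Solving 6.02 N ≥ 76.8 − 1.76: N ≥ 12.465. Round up → N = 13.

13 bits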